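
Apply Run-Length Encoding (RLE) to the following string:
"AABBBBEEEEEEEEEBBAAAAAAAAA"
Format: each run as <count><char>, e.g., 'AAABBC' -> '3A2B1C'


Scanning runs left to right:
  i=0: run of 'A' x 2 -> '2A'
  i=2: run of 'B' x 4 -> '4B'
  i=6: run of 'E' x 9 -> '9E'
  i=15: run of 'B' x 2 -> '2B'
  i=17: run of 'A' x 9 -> '9A'

RLE = 2A4B9E2B9A


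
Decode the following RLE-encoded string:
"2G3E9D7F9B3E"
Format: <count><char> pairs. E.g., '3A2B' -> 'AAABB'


Expanding each <count><char> pair:
  2G -> 'GG'
  3E -> 'EEE'
  9D -> 'DDDDDDDDD'
  7F -> 'FFFFFFF'
  9B -> 'BBBBBBBBB'
  3E -> 'EEE'

Decoded = GGEEEDDDDDDDDDFFFFFFFBBBBBBBBBEEE


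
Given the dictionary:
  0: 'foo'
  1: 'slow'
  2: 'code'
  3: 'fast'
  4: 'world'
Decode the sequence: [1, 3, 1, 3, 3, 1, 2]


Look up each index in the dictionary:
  1 -> 'slow'
  3 -> 'fast'
  1 -> 'slow'
  3 -> 'fast'
  3 -> 'fast'
  1 -> 'slow'
  2 -> 'code'

Decoded: "slow fast slow fast fast slow code"


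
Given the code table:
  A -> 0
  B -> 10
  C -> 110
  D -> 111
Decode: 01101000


Decoding:
0 -> A
110 -> C
10 -> B
0 -> A
0 -> A


Result: ACBAA


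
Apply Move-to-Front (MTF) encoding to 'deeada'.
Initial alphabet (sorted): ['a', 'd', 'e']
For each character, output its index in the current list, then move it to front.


MTF encoding:
'd': index 1 in ['a', 'd', 'e'] -> ['d', 'a', 'e']
'e': index 2 in ['d', 'a', 'e'] -> ['e', 'd', 'a']
'e': index 0 in ['e', 'd', 'a'] -> ['e', 'd', 'a']
'a': index 2 in ['e', 'd', 'a'] -> ['a', 'e', 'd']
'd': index 2 in ['a', 'e', 'd'] -> ['d', 'a', 'e']
'a': index 1 in ['d', 'a', 'e'] -> ['a', 'd', 'e']


Output: [1, 2, 0, 2, 2, 1]


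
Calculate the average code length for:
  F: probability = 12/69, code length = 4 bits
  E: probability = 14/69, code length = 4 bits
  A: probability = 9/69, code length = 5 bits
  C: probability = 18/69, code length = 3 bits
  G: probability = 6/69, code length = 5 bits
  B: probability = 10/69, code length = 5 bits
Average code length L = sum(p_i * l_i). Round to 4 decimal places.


Weighted contributions p_i * l_i:
  F: (12/69) * 4 = 48/69
  E: (14/69) * 4 = 56/69
  A: (9/69) * 5 = 45/69
  C: (18/69) * 3 = 54/69
  G: (6/69) * 5 = 30/69
  B: (10/69) * 5 = 50/69
Sum = (48 + 56 + 45 + 54 + 30 + 50)/69 = 283/69

L = 283/69 = 4.1014 bits/symbol


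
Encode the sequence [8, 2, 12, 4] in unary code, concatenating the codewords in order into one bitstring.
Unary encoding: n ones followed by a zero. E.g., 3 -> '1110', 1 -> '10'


Encode each number as n ones followed by a terminating 0:
  8 -> 111111110 (9 bits)
  2 -> 110 (3 bits)
  12 -> 1111111111110 (13 bits)
  4 -> 11110 (5 bits)
Total length = 9 + 3 + 13 + 5 = 30 bits.

Unary([8, 2, 12, 4]) = 111111110110111111111111011110 (30 bits)


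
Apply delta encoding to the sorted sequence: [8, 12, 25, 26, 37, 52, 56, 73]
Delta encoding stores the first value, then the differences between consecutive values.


First value: 8
Deltas:
  12 - 8 = 4
  25 - 12 = 13
  26 - 25 = 1
  37 - 26 = 11
  52 - 37 = 15
  56 - 52 = 4
  73 - 56 = 17


Delta encoded: [8, 4, 13, 1, 11, 15, 4, 17]


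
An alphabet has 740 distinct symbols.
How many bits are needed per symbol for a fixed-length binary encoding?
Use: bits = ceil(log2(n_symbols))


log2(740) = 9.5314
Bracket: 2^9 = 512 < 740 <= 2^10 = 1024
So ceil(log2(740)) = 10

bits = ceil(log2(740)) = ceil(9.5314) = 10 bits


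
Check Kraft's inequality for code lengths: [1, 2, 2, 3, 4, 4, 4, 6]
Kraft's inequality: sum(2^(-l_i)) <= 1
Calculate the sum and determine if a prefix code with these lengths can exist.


Sum = 2^(-1) + 2^(-2) + 2^(-2) + 2^(-3) + 2^(-4) + 2^(-4) + 2^(-4) + 2^(-6)
    = 0.5 + 0.25 + 0.25 + 0.125 + 0.0625 + 0.0625 + 0.0625 + 0.015625
    = 85/64 = 1.328125
Since 1.328125 > 1, Kraft's inequality is NOT satisfied.
A prefix code with these lengths CANNOT exist.

Kraft sum = 1.328125. Not satisfied.


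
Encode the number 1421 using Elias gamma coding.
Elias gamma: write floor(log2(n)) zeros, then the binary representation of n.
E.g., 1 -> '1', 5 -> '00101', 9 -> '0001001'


num_bits = floor(log2(1421)) + 1 = 11
leading_zeros = num_bits - 1 = 10
binary(1421) = 10110001101

Elias gamma(1421) = '0000000000' + '10110001101' = 000000000010110001101 (21 bits)


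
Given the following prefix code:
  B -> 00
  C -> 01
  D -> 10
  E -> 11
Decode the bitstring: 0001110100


Decoding step by step:
Bits 00 -> B
Bits 01 -> C
Bits 11 -> E
Bits 01 -> C
Bits 00 -> B


Decoded message: BCECB


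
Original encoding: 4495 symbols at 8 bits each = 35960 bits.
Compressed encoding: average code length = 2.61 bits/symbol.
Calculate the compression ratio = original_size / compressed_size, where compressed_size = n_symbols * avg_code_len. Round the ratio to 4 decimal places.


original_size = n_symbols * orig_bits = 4495 * 8 = 35960 bits
compressed_size = n_symbols * avg_code_len = 4495 * 2.61 = 11731.95 bits
ratio = original_size / compressed_size = 35960 / 11731.95 = 3.0651

Compression ratio = 3.0651


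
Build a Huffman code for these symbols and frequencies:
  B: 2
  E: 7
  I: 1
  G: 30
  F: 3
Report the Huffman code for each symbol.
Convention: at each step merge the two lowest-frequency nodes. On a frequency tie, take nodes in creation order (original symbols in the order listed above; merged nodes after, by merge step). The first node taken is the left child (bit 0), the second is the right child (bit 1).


Huffman tree construction:
Step 1: Merge I(1) + B(2) = 3
Step 2: Merge F(3) + (I+B)(3) = 6
Step 3: Merge (F+(I+B))(6) + E(7) = 13
Step 4: Merge ((F+(I+B))+E)(13) + G(30) = 43
Read each symbol's code off the tree from the root (left child = 0, right child = 1).

Codes:
  B: 0011 (length 4)
  E: 01 (length 2)
  I: 0010 (length 4)
  G: 1 (length 1)
  F: 000 (length 3)
Average code length: 65/43 = 1.5116 bits/symbol


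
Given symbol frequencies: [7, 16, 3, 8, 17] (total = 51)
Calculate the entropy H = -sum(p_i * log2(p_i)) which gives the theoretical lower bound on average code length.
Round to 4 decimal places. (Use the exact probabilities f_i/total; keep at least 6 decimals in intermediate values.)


Per-symbol terms -p_i * log2(p_i) with p_i = f_i/51:
  p = 7/51 = 0.137255: log2(p) = -2.865070, -p*log2(p) = 0.393245
  p = 16/51 = 0.313725: log2(p) = -1.672425, -p*log2(p) = 0.524682
  p = 3/51 = 0.058824: log2(p) = -4.087463, -p*log2(p) = 0.240439
  p = 8/51 = 0.156863: log2(p) = -2.672425, -p*log2(p) = 0.419204
  p = 17/51 = 0.333333: log2(p) = -1.584963, -p*log2(p) = 0.528321
H = 0.393245 + 0.524682 + 0.240439 + 0.419204 + 0.528321 = 2.105891

H = 2.1059 bits/symbol


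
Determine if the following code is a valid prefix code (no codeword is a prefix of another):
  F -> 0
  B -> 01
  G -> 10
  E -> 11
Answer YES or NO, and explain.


Checking each pair (does one codeword prefix another?):
  F='0' vs B='01': prefix -- VIOLATION

NO -- this is NOT a valid prefix code. F (0) is a prefix of B (01).


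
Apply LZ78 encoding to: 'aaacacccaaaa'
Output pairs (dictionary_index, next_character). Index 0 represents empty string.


LZ78 encoding steps:
Dictionary: {0: ''}
Step 1: w='' (idx 0), next='a' -> output (0, 'a'), add 'a' as idx 1
Step 2: w='a' (idx 1), next='a' -> output (1, 'a'), add 'aa' as idx 2
Step 3: w='' (idx 0), next='c' -> output (0, 'c'), add 'c' as idx 3
Step 4: w='a' (idx 1), next='c' -> output (1, 'c'), add 'ac' as idx 4
Step 5: w='c' (idx 3), next='c' -> output (3, 'c'), add 'cc' as idx 5
Step 6: w='aa' (idx 2), next='a' -> output (2, 'a'), add 'aaa' as idx 6
Step 7: w='a' (idx 1), end of input -> output (1, '')


Encoded: [(0, 'a'), (1, 'a'), (0, 'c'), (1, 'c'), (3, 'c'), (2, 'a'), (1, '')]


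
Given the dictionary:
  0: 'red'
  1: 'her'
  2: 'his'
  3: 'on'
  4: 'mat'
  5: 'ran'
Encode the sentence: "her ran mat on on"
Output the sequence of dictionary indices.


Look up each word in the dictionary:
  'her' -> 1
  'ran' -> 5
  'mat' -> 4
  'on' -> 3
  'on' -> 3

Encoded: [1, 5, 4, 3, 3]


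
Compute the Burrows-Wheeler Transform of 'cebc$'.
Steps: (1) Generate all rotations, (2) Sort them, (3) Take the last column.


Rotations (sorted):
  0: $cebc -> last char: c
  1: bc$ce -> last char: e
  2: c$ceb -> last char: b
  3: cebc$ -> last char: $
  4: ebc$c -> last char: c


BWT = ceb$c


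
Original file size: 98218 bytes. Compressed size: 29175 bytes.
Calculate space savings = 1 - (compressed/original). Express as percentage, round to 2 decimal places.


ratio = compressed/original = 29175/98218 = 0.297043
savings = 1 - ratio = 1 - 0.297043 = 0.702957
as a percentage: 0.702957 * 100 = 70.3%

Space savings = 1 - 29175/98218 = 70.3%


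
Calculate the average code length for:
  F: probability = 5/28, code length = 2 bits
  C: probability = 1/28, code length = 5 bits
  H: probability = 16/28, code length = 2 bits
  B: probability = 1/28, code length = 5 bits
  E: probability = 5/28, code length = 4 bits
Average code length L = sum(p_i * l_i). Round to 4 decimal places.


Weighted contributions p_i * l_i:
  F: (5/28) * 2 = 10/28
  C: (1/28) * 5 = 5/28
  H: (16/28) * 2 = 32/28
  B: (1/28) * 5 = 5/28
  E: (5/28) * 4 = 20/28
Sum = (10 + 5 + 32 + 5 + 20)/28 = 72/28

L = 72/28 = 2.5714 bits/symbol


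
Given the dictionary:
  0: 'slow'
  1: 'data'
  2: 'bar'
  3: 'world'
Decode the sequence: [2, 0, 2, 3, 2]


Look up each index in the dictionary:
  2 -> 'bar'
  0 -> 'slow'
  2 -> 'bar'
  3 -> 'world'
  2 -> 'bar'

Decoded: "bar slow bar world bar"


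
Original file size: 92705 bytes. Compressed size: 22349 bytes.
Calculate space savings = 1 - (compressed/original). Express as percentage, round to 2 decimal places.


ratio = compressed/original = 22349/92705 = 0.241077
savings = 1 - ratio = 1 - 0.241077 = 0.758923
as a percentage: 0.758923 * 100 = 75.89%

Space savings = 1 - 22349/92705 = 75.89%


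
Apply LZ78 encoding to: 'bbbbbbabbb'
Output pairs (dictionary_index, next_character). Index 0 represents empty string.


LZ78 encoding steps:
Dictionary: {0: ''}
Step 1: w='' (idx 0), next='b' -> output (0, 'b'), add 'b' as idx 1
Step 2: w='b' (idx 1), next='b' -> output (1, 'b'), add 'bb' as idx 2
Step 3: w='bb' (idx 2), next='b' -> output (2, 'b'), add 'bbb' as idx 3
Step 4: w='' (idx 0), next='a' -> output (0, 'a'), add 'a' as idx 4
Step 5: w='bbb' (idx 3), end of input -> output (3, '')


Encoded: [(0, 'b'), (1, 'b'), (2, 'b'), (0, 'a'), (3, '')]


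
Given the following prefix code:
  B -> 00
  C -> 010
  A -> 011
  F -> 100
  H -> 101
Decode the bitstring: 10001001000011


Decoding step by step:
Bits 100 -> F
Bits 010 -> C
Bits 010 -> C
Bits 00 -> B
Bits 011 -> A


Decoded message: FCCBA


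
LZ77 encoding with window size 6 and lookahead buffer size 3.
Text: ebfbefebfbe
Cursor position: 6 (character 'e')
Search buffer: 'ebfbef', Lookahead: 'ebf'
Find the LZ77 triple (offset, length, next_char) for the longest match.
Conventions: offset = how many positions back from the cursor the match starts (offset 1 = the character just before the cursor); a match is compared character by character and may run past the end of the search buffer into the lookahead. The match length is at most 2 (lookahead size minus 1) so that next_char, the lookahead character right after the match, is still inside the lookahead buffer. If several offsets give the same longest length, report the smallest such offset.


Try each offset into the search buffer:
  offset=1 (pos 5, char 'f'): match length 0
  offset=2 (pos 4, char 'e'): match length 1
  offset=3 (pos 3, char 'b'): match length 0
  offset=4 (pos 2, char 'f'): match length 0
  offset=5 (pos 1, char 'b'): match length 0
  offset=6 (pos 0, char 'e'): match length 2
Longest match has length 2 at offset 6.
next_char = character at position 6 + 2 = 8 -> 'f'

Best match: offset=6, length=2 (matching 'eb' starting at position 0)
LZ77 triple: (6, 2, 'f')


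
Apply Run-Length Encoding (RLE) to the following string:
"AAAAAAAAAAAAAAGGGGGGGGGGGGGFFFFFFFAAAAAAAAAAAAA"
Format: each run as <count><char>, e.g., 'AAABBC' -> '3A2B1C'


Scanning runs left to right:
  i=0: run of 'A' x 14 -> '14A'
  i=14: run of 'G' x 13 -> '13G'
  i=27: run of 'F' x 7 -> '7F'
  i=34: run of 'A' x 13 -> '13A'

RLE = 14A13G7F13A


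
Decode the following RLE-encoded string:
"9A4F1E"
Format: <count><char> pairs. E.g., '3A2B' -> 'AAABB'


Expanding each <count><char> pair:
  9A -> 'AAAAAAAAA'
  4F -> 'FFFF'
  1E -> 'E'

Decoded = AAAAAAAAAFFFFE


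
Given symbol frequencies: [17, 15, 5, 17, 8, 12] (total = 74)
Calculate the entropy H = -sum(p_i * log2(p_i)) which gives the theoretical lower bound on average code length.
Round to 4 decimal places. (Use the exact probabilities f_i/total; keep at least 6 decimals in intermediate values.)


Per-symbol terms -p_i * log2(p_i) with p_i = f_i/74:
  p = 17/74 = 0.229730: log2(p) = -2.121991, -p*log2(p) = 0.487484
  p = 15/74 = 0.202703: log2(p) = -2.302563, -p*log2(p) = 0.466736
  p = 5/74 = 0.067568: log2(p) = -3.887525, -p*log2(p) = 0.262671
  p = 17/74 = 0.229730: log2(p) = -2.121991, -p*log2(p) = 0.487484
  p = 8/74 = 0.108108: log2(p) = -3.209453, -p*log2(p) = 0.346968
  p = 12/74 = 0.162162: log2(p) = -2.624491, -p*log2(p) = 0.425593
H = 0.487484 + 0.466736 + 0.262671 + 0.487484 + 0.346968 + 0.425593 = 2.476936

H = 2.4769 bits/symbol


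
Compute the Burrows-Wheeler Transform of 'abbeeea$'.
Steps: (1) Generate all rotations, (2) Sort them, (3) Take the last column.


Rotations (sorted):
  0: $abbeeea -> last char: a
  1: a$abbeee -> last char: e
  2: abbeeea$ -> last char: $
  3: bbeeea$a -> last char: a
  4: beeea$ab -> last char: b
  5: ea$abbee -> last char: e
  6: eea$abbe -> last char: e
  7: eeea$abb -> last char: b


BWT = ae$abeeb


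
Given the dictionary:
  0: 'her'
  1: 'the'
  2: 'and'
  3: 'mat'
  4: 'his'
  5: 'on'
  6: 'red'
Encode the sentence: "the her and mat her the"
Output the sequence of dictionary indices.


Look up each word in the dictionary:
  'the' -> 1
  'her' -> 0
  'and' -> 2
  'mat' -> 3
  'her' -> 0
  'the' -> 1

Encoded: [1, 0, 2, 3, 0, 1]


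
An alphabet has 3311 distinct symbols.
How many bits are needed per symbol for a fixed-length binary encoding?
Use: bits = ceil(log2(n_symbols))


log2(3311) = 11.6931
Bracket: 2^11 = 2048 < 3311 <= 2^12 = 4096
So ceil(log2(3311)) = 12

bits = ceil(log2(3311)) = ceil(11.6931) = 12 bits


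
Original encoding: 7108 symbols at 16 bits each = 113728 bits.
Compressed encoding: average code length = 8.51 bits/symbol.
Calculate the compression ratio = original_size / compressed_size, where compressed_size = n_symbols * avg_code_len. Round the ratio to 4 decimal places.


original_size = n_symbols * orig_bits = 7108 * 16 = 113728 bits
compressed_size = n_symbols * avg_code_len = 7108 * 8.51 = 60489.08 bits
ratio = original_size / compressed_size = 113728 / 60489.08 = 1.8801

Compression ratio = 1.8801


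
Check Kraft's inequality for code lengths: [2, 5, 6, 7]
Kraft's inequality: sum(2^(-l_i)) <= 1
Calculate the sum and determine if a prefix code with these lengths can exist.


Sum = 2^(-2) + 2^(-5) + 2^(-6) + 2^(-7)
    = 0.25 + 0.03125 + 0.015625 + 0.0078125
    = 39/128 = 0.3046875
Since 0.3046875 <= 1, Kraft's inequality IS satisfied.
A prefix code with these lengths CAN exist.

Kraft sum = 0.3046875. Satisfied.


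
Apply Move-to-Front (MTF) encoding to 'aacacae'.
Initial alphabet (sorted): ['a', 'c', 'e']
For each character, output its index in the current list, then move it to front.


MTF encoding:
'a': index 0 in ['a', 'c', 'e'] -> ['a', 'c', 'e']
'a': index 0 in ['a', 'c', 'e'] -> ['a', 'c', 'e']
'c': index 1 in ['a', 'c', 'e'] -> ['c', 'a', 'e']
'a': index 1 in ['c', 'a', 'e'] -> ['a', 'c', 'e']
'c': index 1 in ['a', 'c', 'e'] -> ['c', 'a', 'e']
'a': index 1 in ['c', 'a', 'e'] -> ['a', 'c', 'e']
'e': index 2 in ['a', 'c', 'e'] -> ['e', 'a', 'c']


Output: [0, 0, 1, 1, 1, 1, 2]


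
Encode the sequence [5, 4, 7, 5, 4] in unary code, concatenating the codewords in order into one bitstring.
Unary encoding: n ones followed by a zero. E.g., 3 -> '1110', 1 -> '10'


Encode each number as n ones followed by a terminating 0:
  5 -> 111110 (6 bits)
  4 -> 11110 (5 bits)
  7 -> 11111110 (8 bits)
  5 -> 111110 (6 bits)
  4 -> 11110 (5 bits)
Total length = 6 + 5 + 8 + 6 + 5 = 30 bits.

Unary([5, 4, 7, 5, 4]) = 111110111101111111011111011110 (30 bits)


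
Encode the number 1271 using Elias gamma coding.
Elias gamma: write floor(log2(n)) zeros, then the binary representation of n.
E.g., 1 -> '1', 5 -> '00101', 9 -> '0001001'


num_bits = floor(log2(1271)) + 1 = 11
leading_zeros = num_bits - 1 = 10
binary(1271) = 10011110111

Elias gamma(1271) = '0000000000' + '10011110111' = 000000000010011110111 (21 bits)


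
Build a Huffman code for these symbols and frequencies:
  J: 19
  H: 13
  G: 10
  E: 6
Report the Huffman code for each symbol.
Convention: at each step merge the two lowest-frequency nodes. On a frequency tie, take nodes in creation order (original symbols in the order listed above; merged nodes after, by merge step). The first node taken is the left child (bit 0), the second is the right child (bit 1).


Huffman tree construction:
Step 1: Merge E(6) + G(10) = 16
Step 2: Merge H(13) + (E+G)(16) = 29
Step 3: Merge J(19) + (H+(E+G))(29) = 48
Read each symbol's code off the tree from the root (left child = 0, right child = 1).

Codes:
  J: 0 (length 1)
  H: 10 (length 2)
  G: 111 (length 3)
  E: 110 (length 3)
Average code length: 93/48 = 1.9375 bits/symbol


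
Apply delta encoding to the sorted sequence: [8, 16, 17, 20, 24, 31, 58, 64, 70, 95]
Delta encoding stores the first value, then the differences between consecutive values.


First value: 8
Deltas:
  16 - 8 = 8
  17 - 16 = 1
  20 - 17 = 3
  24 - 20 = 4
  31 - 24 = 7
  58 - 31 = 27
  64 - 58 = 6
  70 - 64 = 6
  95 - 70 = 25


Delta encoded: [8, 8, 1, 3, 4, 7, 27, 6, 6, 25]


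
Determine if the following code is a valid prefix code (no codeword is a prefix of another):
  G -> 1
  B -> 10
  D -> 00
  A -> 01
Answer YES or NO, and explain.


Checking each pair (does one codeword prefix another?):
  G='1' vs B='10': prefix -- VIOLATION

NO -- this is NOT a valid prefix code. G (1) is a prefix of B (10).


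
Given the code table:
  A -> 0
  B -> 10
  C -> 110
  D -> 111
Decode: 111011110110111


Decoding:
111 -> D
0 -> A
111 -> D
10 -> B
110 -> C
111 -> D


Result: DADBCD


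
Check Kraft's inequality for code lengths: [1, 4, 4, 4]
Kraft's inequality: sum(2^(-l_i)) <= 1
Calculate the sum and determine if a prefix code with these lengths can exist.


Sum = 2^(-1) + 2^(-4) + 2^(-4) + 2^(-4)
    = 0.5 + 0.0625 + 0.0625 + 0.0625
    = 11/16 = 0.6875
Since 0.6875 <= 1, Kraft's inequality IS satisfied.
A prefix code with these lengths CAN exist.

Kraft sum = 0.6875. Satisfied.


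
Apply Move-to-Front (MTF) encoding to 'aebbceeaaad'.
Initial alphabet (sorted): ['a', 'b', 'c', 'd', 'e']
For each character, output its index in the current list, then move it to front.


MTF encoding:
'a': index 0 in ['a', 'b', 'c', 'd', 'e'] -> ['a', 'b', 'c', 'd', 'e']
'e': index 4 in ['a', 'b', 'c', 'd', 'e'] -> ['e', 'a', 'b', 'c', 'd']
'b': index 2 in ['e', 'a', 'b', 'c', 'd'] -> ['b', 'e', 'a', 'c', 'd']
'b': index 0 in ['b', 'e', 'a', 'c', 'd'] -> ['b', 'e', 'a', 'c', 'd']
'c': index 3 in ['b', 'e', 'a', 'c', 'd'] -> ['c', 'b', 'e', 'a', 'd']
'e': index 2 in ['c', 'b', 'e', 'a', 'd'] -> ['e', 'c', 'b', 'a', 'd']
'e': index 0 in ['e', 'c', 'b', 'a', 'd'] -> ['e', 'c', 'b', 'a', 'd']
'a': index 3 in ['e', 'c', 'b', 'a', 'd'] -> ['a', 'e', 'c', 'b', 'd']
'a': index 0 in ['a', 'e', 'c', 'b', 'd'] -> ['a', 'e', 'c', 'b', 'd']
'a': index 0 in ['a', 'e', 'c', 'b', 'd'] -> ['a', 'e', 'c', 'b', 'd']
'd': index 4 in ['a', 'e', 'c', 'b', 'd'] -> ['d', 'a', 'e', 'c', 'b']


Output: [0, 4, 2, 0, 3, 2, 0, 3, 0, 0, 4]


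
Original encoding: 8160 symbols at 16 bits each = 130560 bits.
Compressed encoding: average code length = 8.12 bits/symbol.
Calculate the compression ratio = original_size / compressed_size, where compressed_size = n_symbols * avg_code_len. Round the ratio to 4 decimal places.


original_size = n_symbols * orig_bits = 8160 * 16 = 130560 bits
compressed_size = n_symbols * avg_code_len = 8160 * 8.12 = 66259.2 bits
ratio = original_size / compressed_size = 130560 / 66259.2 = 1.9704

Compression ratio = 1.9704


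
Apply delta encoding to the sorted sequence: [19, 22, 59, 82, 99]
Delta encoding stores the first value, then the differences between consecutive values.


First value: 19
Deltas:
  22 - 19 = 3
  59 - 22 = 37
  82 - 59 = 23
  99 - 82 = 17


Delta encoded: [19, 3, 37, 23, 17]


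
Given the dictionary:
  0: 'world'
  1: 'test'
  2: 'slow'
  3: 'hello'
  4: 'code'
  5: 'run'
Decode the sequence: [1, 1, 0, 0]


Look up each index in the dictionary:
  1 -> 'test'
  1 -> 'test'
  0 -> 'world'
  0 -> 'world'

Decoded: "test test world world"


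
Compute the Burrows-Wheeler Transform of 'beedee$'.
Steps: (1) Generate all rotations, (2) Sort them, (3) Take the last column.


Rotations (sorted):
  0: $beedee -> last char: e
  1: beedee$ -> last char: $
  2: dee$bee -> last char: e
  3: e$beede -> last char: e
  4: edee$be -> last char: e
  5: ee$beed -> last char: d
  6: eedee$b -> last char: b


BWT = e$eeedb


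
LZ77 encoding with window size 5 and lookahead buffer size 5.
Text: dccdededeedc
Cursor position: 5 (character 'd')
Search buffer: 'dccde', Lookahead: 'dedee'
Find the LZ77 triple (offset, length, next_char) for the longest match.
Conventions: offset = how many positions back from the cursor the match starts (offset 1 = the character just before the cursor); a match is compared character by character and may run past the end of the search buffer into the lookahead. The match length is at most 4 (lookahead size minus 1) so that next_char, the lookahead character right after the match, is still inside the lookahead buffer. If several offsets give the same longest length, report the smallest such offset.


Try each offset into the search buffer:
  offset=1 (pos 4, char 'e'): match length 0
  offset=2 (pos 3, char 'd'): match length 4
  offset=3 (pos 2, char 'c'): match length 0
  offset=4 (pos 1, char 'c'): match length 0
  offset=5 (pos 0, char 'd'): match length 1
Longest match has length 4 at offset 2.
next_char = character at position 5 + 4 = 9 -> 'e'

Best match: offset=2, length=4 (matching 'dede' starting at position 3)
LZ77 triple: (2, 4, 'e')


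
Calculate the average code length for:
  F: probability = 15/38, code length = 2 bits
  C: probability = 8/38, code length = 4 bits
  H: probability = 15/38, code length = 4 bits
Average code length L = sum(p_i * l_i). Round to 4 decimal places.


Weighted contributions p_i * l_i:
  F: (15/38) * 2 = 30/38
  C: (8/38) * 4 = 32/38
  H: (15/38) * 4 = 60/38
Sum = (30 + 32 + 60)/38 = 122/38

L = 122/38 = 3.2105 bits/symbol


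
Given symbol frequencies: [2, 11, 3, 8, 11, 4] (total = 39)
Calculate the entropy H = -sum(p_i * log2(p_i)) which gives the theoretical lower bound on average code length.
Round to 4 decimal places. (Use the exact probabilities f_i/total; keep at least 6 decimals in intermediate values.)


Per-symbol terms -p_i * log2(p_i) with p_i = f_i/39:
  p = 2/39 = 0.051282: log2(p) = -4.285402, -p*log2(p) = 0.219764
  p = 11/39 = 0.282051: log2(p) = -1.825971, -p*log2(p) = 0.515017
  p = 3/39 = 0.076923: log2(p) = -3.700440, -p*log2(p) = 0.284649
  p = 8/39 = 0.205128: log2(p) = -2.285402, -p*log2(p) = 0.468800
  p = 11/39 = 0.282051: log2(p) = -1.825971, -p*log2(p) = 0.515017
  p = 4/39 = 0.102564: log2(p) = -3.285402, -p*log2(p) = 0.336964
H = 0.219764 + 0.515017 + 0.284649 + 0.468800 + 0.515017 + 0.336964 = 2.340211

H = 2.3402 bits/symbol


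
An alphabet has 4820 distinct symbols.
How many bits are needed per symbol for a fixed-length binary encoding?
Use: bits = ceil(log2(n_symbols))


log2(4820) = 12.2348
Bracket: 2^12 = 4096 < 4820 <= 2^13 = 8192
So ceil(log2(4820)) = 13

bits = ceil(log2(4820)) = ceil(12.2348) = 13 bits


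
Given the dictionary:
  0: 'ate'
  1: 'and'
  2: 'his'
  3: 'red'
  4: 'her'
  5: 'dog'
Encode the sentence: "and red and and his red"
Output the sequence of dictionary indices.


Look up each word in the dictionary:
  'and' -> 1
  'red' -> 3
  'and' -> 1
  'and' -> 1
  'his' -> 2
  'red' -> 3

Encoded: [1, 3, 1, 1, 2, 3]


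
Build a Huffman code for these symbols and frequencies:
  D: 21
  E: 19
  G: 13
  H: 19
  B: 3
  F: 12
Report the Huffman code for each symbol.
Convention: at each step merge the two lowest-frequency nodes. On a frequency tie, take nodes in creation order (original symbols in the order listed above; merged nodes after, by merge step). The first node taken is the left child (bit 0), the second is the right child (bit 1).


Huffman tree construction:
Step 1: Merge B(3) + F(12) = 15
Step 2: Merge G(13) + (B+F)(15) = 28
Step 3: Merge E(19) + H(19) = 38
Step 4: Merge D(21) + (G+(B+F))(28) = 49
Step 5: Merge (E+H)(38) + (D+(G+(B+F)))(49) = 87
Read each symbol's code off the tree from the root (left child = 0, right child = 1).

Codes:
  D: 10 (length 2)
  E: 00 (length 2)
  G: 110 (length 3)
  H: 01 (length 2)
  B: 1110 (length 4)
  F: 1111 (length 4)
Average code length: 217/87 = 2.4943 bits/symbol


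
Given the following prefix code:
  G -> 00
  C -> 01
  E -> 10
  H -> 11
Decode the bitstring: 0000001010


Decoding step by step:
Bits 00 -> G
Bits 00 -> G
Bits 00 -> G
Bits 10 -> E
Bits 10 -> E


Decoded message: GGGEE


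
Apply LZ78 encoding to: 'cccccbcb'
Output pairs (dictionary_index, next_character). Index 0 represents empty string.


LZ78 encoding steps:
Dictionary: {0: ''}
Step 1: w='' (idx 0), next='c' -> output (0, 'c'), add 'c' as idx 1
Step 2: w='c' (idx 1), next='c' -> output (1, 'c'), add 'cc' as idx 2
Step 3: w='cc' (idx 2), next='b' -> output (2, 'b'), add 'ccb' as idx 3
Step 4: w='c' (idx 1), next='b' -> output (1, 'b'), add 'cb' as idx 4


Encoded: [(0, 'c'), (1, 'c'), (2, 'b'), (1, 'b')]


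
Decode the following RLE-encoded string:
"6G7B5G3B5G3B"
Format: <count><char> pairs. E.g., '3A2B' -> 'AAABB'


Expanding each <count><char> pair:
  6G -> 'GGGGGG'
  7B -> 'BBBBBBB'
  5G -> 'GGGGG'
  3B -> 'BBB'
  5G -> 'GGGGG'
  3B -> 'BBB'

Decoded = GGGGGGBBBBBBBGGGGGBBBGGGGGBBB


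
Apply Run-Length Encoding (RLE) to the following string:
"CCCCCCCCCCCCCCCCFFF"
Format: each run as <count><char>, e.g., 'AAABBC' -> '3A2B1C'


Scanning runs left to right:
  i=0: run of 'C' x 16 -> '16C'
  i=16: run of 'F' x 3 -> '3F'

RLE = 16C3F


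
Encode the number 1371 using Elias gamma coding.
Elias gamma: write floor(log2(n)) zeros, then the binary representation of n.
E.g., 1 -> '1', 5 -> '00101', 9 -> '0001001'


num_bits = floor(log2(1371)) + 1 = 11
leading_zeros = num_bits - 1 = 10
binary(1371) = 10101011011

Elias gamma(1371) = '0000000000' + '10101011011' = 000000000010101011011 (21 bits)


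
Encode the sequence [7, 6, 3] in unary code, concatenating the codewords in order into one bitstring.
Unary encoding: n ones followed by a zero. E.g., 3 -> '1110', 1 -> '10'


Encode each number as n ones followed by a terminating 0:
  7 -> 11111110 (8 bits)
  6 -> 1111110 (7 bits)
  3 -> 1110 (4 bits)
Total length = 8 + 7 + 4 = 19 bits.

Unary([7, 6, 3]) = 1111111011111101110 (19 bits)


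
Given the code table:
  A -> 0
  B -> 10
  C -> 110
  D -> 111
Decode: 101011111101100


Decoding:
10 -> B
10 -> B
111 -> D
111 -> D
0 -> A
110 -> C
0 -> A


Result: BBDDACA


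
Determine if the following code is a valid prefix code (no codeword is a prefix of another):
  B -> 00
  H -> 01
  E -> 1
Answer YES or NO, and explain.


Checking each pair (does one codeword prefix another?):
  B='00' vs H='01': no prefix
  B='00' vs E='1': no prefix
  H='01' vs B='00': no prefix
  H='01' vs E='1': no prefix
  E='1' vs B='00': no prefix
  E='1' vs H='01': no prefix
No violation found over all pairs.

YES -- this is a valid prefix code. No codeword is a prefix of any other codeword.


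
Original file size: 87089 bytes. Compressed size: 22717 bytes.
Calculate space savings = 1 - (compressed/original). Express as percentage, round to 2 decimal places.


ratio = compressed/original = 22717/87089 = 0.260848
savings = 1 - ratio = 1 - 0.260848 = 0.739152
as a percentage: 0.739152 * 100 = 73.92%

Space savings = 1 - 22717/87089 = 73.92%


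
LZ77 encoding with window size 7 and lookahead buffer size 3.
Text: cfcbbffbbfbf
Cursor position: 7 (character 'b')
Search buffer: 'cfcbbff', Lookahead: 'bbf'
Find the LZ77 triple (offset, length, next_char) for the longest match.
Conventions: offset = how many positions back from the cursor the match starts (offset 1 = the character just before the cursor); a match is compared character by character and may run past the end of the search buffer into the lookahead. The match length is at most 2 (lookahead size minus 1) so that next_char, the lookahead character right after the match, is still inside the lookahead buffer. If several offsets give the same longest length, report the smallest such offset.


Try each offset into the search buffer:
  offset=1 (pos 6, char 'f'): match length 0
  offset=2 (pos 5, char 'f'): match length 0
  offset=3 (pos 4, char 'b'): match length 1
  offset=4 (pos 3, char 'b'): match length 2
  offset=5 (pos 2, char 'c'): match length 0
  offset=6 (pos 1, char 'f'): match length 0
  offset=7 (pos 0, char 'c'): match length 0
Longest match has length 2 at offset 4.
next_char = character at position 7 + 2 = 9 -> 'f'

Best match: offset=4, length=2 (matching 'bb' starting at position 3)
LZ77 triple: (4, 2, 'f')


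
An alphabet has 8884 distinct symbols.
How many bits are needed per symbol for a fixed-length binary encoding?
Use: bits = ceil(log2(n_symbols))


log2(8884) = 13.117
Bracket: 2^13 = 8192 < 8884 <= 2^14 = 16384
So ceil(log2(8884)) = 14

bits = ceil(log2(8884)) = ceil(13.117) = 14 bits


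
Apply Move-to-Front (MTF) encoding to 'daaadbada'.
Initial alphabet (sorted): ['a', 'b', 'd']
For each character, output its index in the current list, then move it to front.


MTF encoding:
'd': index 2 in ['a', 'b', 'd'] -> ['d', 'a', 'b']
'a': index 1 in ['d', 'a', 'b'] -> ['a', 'd', 'b']
'a': index 0 in ['a', 'd', 'b'] -> ['a', 'd', 'b']
'a': index 0 in ['a', 'd', 'b'] -> ['a', 'd', 'b']
'd': index 1 in ['a', 'd', 'b'] -> ['d', 'a', 'b']
'b': index 2 in ['d', 'a', 'b'] -> ['b', 'd', 'a']
'a': index 2 in ['b', 'd', 'a'] -> ['a', 'b', 'd']
'd': index 2 in ['a', 'b', 'd'] -> ['d', 'a', 'b']
'a': index 1 in ['d', 'a', 'b'] -> ['a', 'd', 'b']


Output: [2, 1, 0, 0, 1, 2, 2, 2, 1]


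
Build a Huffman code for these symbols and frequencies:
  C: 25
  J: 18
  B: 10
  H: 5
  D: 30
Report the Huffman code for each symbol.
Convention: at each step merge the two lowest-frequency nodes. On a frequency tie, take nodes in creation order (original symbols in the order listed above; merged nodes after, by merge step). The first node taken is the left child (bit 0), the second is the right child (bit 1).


Huffman tree construction:
Step 1: Merge H(5) + B(10) = 15
Step 2: Merge (H+B)(15) + J(18) = 33
Step 3: Merge C(25) + D(30) = 55
Step 4: Merge ((H+B)+J)(33) + (C+D)(55) = 88
Read each symbol's code off the tree from the root (left child = 0, right child = 1).

Codes:
  C: 10 (length 2)
  J: 01 (length 2)
  B: 001 (length 3)
  H: 000 (length 3)
  D: 11 (length 2)
Average code length: 191/88 = 2.1705 bits/symbol


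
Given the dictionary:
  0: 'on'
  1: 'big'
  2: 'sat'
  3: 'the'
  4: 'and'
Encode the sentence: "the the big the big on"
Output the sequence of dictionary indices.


Look up each word in the dictionary:
  'the' -> 3
  'the' -> 3
  'big' -> 1
  'the' -> 3
  'big' -> 1
  'on' -> 0

Encoded: [3, 3, 1, 3, 1, 0]


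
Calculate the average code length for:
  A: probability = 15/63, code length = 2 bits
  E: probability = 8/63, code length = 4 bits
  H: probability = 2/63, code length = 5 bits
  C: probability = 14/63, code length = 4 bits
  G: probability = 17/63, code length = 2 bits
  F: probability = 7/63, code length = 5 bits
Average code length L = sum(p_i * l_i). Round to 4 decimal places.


Weighted contributions p_i * l_i:
  A: (15/63) * 2 = 30/63
  E: (8/63) * 4 = 32/63
  H: (2/63) * 5 = 10/63
  C: (14/63) * 4 = 56/63
  G: (17/63) * 2 = 34/63
  F: (7/63) * 5 = 35/63
Sum = (30 + 32 + 10 + 56 + 34 + 35)/63 = 197/63

L = 197/63 = 3.1270 bits/symbol


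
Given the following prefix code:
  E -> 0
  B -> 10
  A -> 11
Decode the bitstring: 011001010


Decoding step by step:
Bits 0 -> E
Bits 11 -> A
Bits 0 -> E
Bits 0 -> E
Bits 10 -> B
Bits 10 -> B


Decoded message: EAEEBB


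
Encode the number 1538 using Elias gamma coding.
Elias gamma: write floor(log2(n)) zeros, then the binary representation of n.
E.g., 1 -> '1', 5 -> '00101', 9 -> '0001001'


num_bits = floor(log2(1538)) + 1 = 11
leading_zeros = num_bits - 1 = 10
binary(1538) = 11000000010

Elias gamma(1538) = '0000000000' + '11000000010' = 000000000011000000010 (21 bits)


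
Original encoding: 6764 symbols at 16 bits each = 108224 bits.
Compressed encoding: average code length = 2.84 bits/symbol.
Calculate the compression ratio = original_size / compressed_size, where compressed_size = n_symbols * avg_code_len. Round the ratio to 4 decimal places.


original_size = n_symbols * orig_bits = 6764 * 16 = 108224 bits
compressed_size = n_symbols * avg_code_len = 6764 * 2.84 = 19209.76 bits
ratio = original_size / compressed_size = 108224 / 19209.76 = 5.6338

Compression ratio = 5.6338


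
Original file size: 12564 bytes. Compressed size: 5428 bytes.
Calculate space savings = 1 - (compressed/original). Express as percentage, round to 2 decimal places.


ratio = compressed/original = 5428/12564 = 0.432028
savings = 1 - ratio = 1 - 0.432028 = 0.567972
as a percentage: 0.567972 * 100 = 56.8%

Space savings = 1 - 5428/12564 = 56.8%


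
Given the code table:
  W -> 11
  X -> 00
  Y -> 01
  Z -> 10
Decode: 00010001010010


Decoding:
00 -> X
01 -> Y
00 -> X
01 -> Y
01 -> Y
00 -> X
10 -> Z


Result: XYXYYXZ


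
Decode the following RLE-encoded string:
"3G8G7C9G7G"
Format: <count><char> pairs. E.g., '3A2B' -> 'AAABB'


Expanding each <count><char> pair:
  3G -> 'GGG'
  8G -> 'GGGGGGGG'
  7C -> 'CCCCCCC'
  9G -> 'GGGGGGGGG'
  7G -> 'GGGGGGG'

Decoded = GGGGGGGGGGGCCCCCCCGGGGGGGGGGGGGGGG


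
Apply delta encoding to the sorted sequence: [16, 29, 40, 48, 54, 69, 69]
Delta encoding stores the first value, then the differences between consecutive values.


First value: 16
Deltas:
  29 - 16 = 13
  40 - 29 = 11
  48 - 40 = 8
  54 - 48 = 6
  69 - 54 = 15
  69 - 69 = 0


Delta encoded: [16, 13, 11, 8, 6, 15, 0]


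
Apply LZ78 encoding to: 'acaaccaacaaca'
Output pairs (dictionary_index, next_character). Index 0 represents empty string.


LZ78 encoding steps:
Dictionary: {0: ''}
Step 1: w='' (idx 0), next='a' -> output (0, 'a'), add 'a' as idx 1
Step 2: w='' (idx 0), next='c' -> output (0, 'c'), add 'c' as idx 2
Step 3: w='a' (idx 1), next='a' -> output (1, 'a'), add 'aa' as idx 3
Step 4: w='c' (idx 2), next='c' -> output (2, 'c'), add 'cc' as idx 4
Step 5: w='aa' (idx 3), next='c' -> output (3, 'c'), add 'aac' as idx 5
Step 6: w='aac' (idx 5), next='a' -> output (5, 'a'), add 'aaca' as idx 6


Encoded: [(0, 'a'), (0, 'c'), (1, 'a'), (2, 'c'), (3, 'c'), (5, 'a')]


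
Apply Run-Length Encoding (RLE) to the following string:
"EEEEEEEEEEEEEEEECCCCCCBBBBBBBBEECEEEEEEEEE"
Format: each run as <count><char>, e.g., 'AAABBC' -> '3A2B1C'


Scanning runs left to right:
  i=0: run of 'E' x 16 -> '16E'
  i=16: run of 'C' x 6 -> '6C'
  i=22: run of 'B' x 8 -> '8B'
  i=30: run of 'E' x 2 -> '2E'
  i=32: run of 'C' x 1 -> '1C'
  i=33: run of 'E' x 9 -> '9E'

RLE = 16E6C8B2E1C9E


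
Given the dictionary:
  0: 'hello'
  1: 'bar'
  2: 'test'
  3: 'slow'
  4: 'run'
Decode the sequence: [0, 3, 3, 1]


Look up each index in the dictionary:
  0 -> 'hello'
  3 -> 'slow'
  3 -> 'slow'
  1 -> 'bar'

Decoded: "hello slow slow bar"


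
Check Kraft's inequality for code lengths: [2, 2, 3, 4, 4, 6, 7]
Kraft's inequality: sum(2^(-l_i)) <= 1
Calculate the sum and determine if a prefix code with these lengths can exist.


Sum = 2^(-2) + 2^(-2) + 2^(-3) + 2^(-4) + 2^(-4) + 2^(-6) + 2^(-7)
    = 0.25 + 0.25 + 0.125 + 0.0625 + 0.0625 + 0.015625 + 0.0078125
    = 99/128 = 0.7734375
Since 0.7734375 <= 1, Kraft's inequality IS satisfied.
A prefix code with these lengths CAN exist.

Kraft sum = 0.7734375. Satisfied.


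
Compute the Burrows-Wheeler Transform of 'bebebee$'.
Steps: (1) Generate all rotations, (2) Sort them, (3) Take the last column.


Rotations (sorted):
  0: $bebebee -> last char: e
  1: bebebee$ -> last char: $
  2: bebee$be -> last char: e
  3: bee$bebe -> last char: e
  4: e$bebebe -> last char: e
  5: ebebee$b -> last char: b
  6: ebee$beb -> last char: b
  7: ee$bebeb -> last char: b


BWT = e$eeebbb


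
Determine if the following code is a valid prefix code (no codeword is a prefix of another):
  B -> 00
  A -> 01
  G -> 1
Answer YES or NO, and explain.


Checking each pair (does one codeword prefix another?):
  B='00' vs A='01': no prefix
  B='00' vs G='1': no prefix
  A='01' vs B='00': no prefix
  A='01' vs G='1': no prefix
  G='1' vs B='00': no prefix
  G='1' vs A='01': no prefix
No violation found over all pairs.

YES -- this is a valid prefix code. No codeword is a prefix of any other codeword.


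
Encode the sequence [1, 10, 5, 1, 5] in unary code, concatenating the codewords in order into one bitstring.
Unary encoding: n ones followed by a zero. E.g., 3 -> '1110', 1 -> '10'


Encode each number as n ones followed by a terminating 0:
  1 -> 10 (2 bits)
  10 -> 11111111110 (11 bits)
  5 -> 111110 (6 bits)
  1 -> 10 (2 bits)
  5 -> 111110 (6 bits)
Total length = 2 + 11 + 6 + 2 + 6 = 27 bits.

Unary([1, 10, 5, 1, 5]) = 101111111111011111010111110 (27 bits)


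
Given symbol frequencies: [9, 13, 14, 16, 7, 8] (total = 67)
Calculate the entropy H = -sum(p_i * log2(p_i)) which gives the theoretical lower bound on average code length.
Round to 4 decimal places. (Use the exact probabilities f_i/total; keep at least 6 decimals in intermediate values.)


Per-symbol terms -p_i * log2(p_i) with p_i = f_i/67:
  p = 9/67 = 0.134328: log2(p) = -2.896164, -p*log2(p) = 0.389037
  p = 13/67 = 0.194030: log2(p) = -2.365649, -p*log2(p) = 0.459007
  p = 14/67 = 0.208955: log2(p) = -2.258734, -p*log2(p) = 0.471974
  p = 16/67 = 0.238806: log2(p) = -2.066089, -p*log2(p) = 0.493394
  p = 7/67 = 0.104478: log2(p) = -3.258734, -p*log2(p) = 0.340465
  p = 8/67 = 0.119403: log2(p) = -3.066089, -p*log2(p) = 0.366100
H = 0.389037 + 0.459007 + 0.471974 + 0.493394 + 0.340465 + 0.366100 = 2.519977

H = 2.52 bits/symbol


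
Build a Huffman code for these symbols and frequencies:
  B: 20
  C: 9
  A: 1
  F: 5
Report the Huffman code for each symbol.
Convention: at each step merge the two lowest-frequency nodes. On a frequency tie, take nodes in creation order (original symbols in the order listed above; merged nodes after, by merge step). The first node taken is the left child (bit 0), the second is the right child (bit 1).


Huffman tree construction:
Step 1: Merge A(1) + F(5) = 6
Step 2: Merge (A+F)(6) + C(9) = 15
Step 3: Merge ((A+F)+C)(15) + B(20) = 35
Read each symbol's code off the tree from the root (left child = 0, right child = 1).

Codes:
  B: 1 (length 1)
  C: 01 (length 2)
  A: 000 (length 3)
  F: 001 (length 3)
Average code length: 56/35 = 1.6000 bits/symbol


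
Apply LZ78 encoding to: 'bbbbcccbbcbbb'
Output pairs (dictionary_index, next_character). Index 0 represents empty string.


LZ78 encoding steps:
Dictionary: {0: ''}
Step 1: w='' (idx 0), next='b' -> output (0, 'b'), add 'b' as idx 1
Step 2: w='b' (idx 1), next='b' -> output (1, 'b'), add 'bb' as idx 2
Step 3: w='b' (idx 1), next='c' -> output (1, 'c'), add 'bc' as idx 3
Step 4: w='' (idx 0), next='c' -> output (0, 'c'), add 'c' as idx 4
Step 5: w='c' (idx 4), next='b' -> output (4, 'b'), add 'cb' as idx 5
Step 6: w='bc' (idx 3), next='b' -> output (3, 'b'), add 'bcb' as idx 6
Step 7: w='bb' (idx 2), end of input -> output (2, '')


Encoded: [(0, 'b'), (1, 'b'), (1, 'c'), (0, 'c'), (4, 'b'), (3, 'b'), (2, '')]
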